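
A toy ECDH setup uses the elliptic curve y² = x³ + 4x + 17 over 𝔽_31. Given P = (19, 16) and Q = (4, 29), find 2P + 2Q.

(28, 3)

First 2P:
Repeated addition: build up to 2P.
2P: tangent at (19, 16): λ = (3·19² + 4)/(2·16) ≡ 2/1. 1⁻¹ ≡ 1 (mod 31), so λ ≡ 2·1 ≡ 2.
  x = λ² - 19 - 19 = 4 - 38 ≡ 28; y = λ·(19 - 28) - 16 ≡ 28. → (28, 28)
2P = (28, 28).
Next 2Q:
Repeated addition: build up to 2Q.
2Q: tangent at (4, 29): λ = (3·4² + 4)/(2·29) ≡ 21/27. 27⁻¹ ≡ 23 (mod 31), so λ ≡ 21·23 ≡ 18.
  x = λ² - 4 - 4 = 324 - 8 ≡ 6; y = λ·(4 - 6) - 29 ≡ 28. → (6, 28)
2Q = (6, 28).
Finally 2P + 2Q:
(28, 28) + (6, 28). λ = (28 - 28)/(6 - 28) ≡ 0/9 mod 31. 9⁻¹ ≡ 7 (mod 31), so λ ≡ 0.
  x = λ² - 28 - 6 = 0 - 34 ≡ 28; y = λ·(28 - 28) - 28 ≡ 3. → (28, 3)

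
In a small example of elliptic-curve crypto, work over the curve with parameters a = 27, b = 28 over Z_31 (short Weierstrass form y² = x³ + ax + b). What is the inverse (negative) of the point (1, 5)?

(1, 26)

-(1, 5) = (1, -5 mod 31) = (1, 26).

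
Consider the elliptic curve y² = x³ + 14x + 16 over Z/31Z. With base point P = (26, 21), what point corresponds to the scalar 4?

Double-and-add on 4 = (100)₂. Start with P = (26, 21) for the leading 1-bit.
double: tangent at (26, 21): λ = (3·26² + 14)/(2·21) ≡ 27/11. 11⁻¹ ≡ 17 (mod 31) since 11·17 = 187 ≡ 1, so λ ≡ 27·17 ≡ 25.
  x = λ² - 26 - 26 = 625 - 52 ≡ 15; y = λ·(26 - 15) - 21 ≡ 6. → (15, 6)
double: tangent at (15, 6): λ = (3·15² + 14)/(2·6) ≡ 7/12. 12⁻¹ ≡ 13 (mod 31), so λ ≡ 7·13 ≡ 29.
  x = λ² - 15 - 15 = 841 - 30 ≡ 5; y = λ·(15 - 5) - 6 ≡ 5. → (5, 5)

(5, 5)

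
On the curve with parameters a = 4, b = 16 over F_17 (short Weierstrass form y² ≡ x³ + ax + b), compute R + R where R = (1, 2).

(0, 4)

tangent at (1, 2): λ = (3·1² + 4)/(2·2) ≡ 7/4. 4⁻¹ ≡ 13 (mod 17) since 4·13 = 52 ≡ 1, so λ ≡ 7·13 ≡ 6.
  x = λ² - 1 - 1 = 36 - 2 ≡ 0; y = λ·(1 - 0) - 2 ≡ 4. → (0, 4)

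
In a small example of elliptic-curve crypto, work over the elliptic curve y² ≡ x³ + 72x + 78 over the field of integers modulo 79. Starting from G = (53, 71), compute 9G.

(60, 64)

Repeated addition: build up to 9G.
2G: tangent at (53, 71): λ = (3·53² + 72)/(2·71) ≡ 46/63. 63⁻¹ ≡ 74 (mod 79) since 63·74 = 4662 ≡ 1, so λ ≡ 46·74 ≡ 7.
  x = λ² - 53 - 53 = 49 - 106 ≡ 22; y = λ·(53 - 22) - 71 ≡ 67. → (22, 67)
3G: (22, 67) + (53, 71). λ = (71 - 67)/(53 - 22) ≡ 4/31 mod 79. 31⁻¹ ≡ 51 (mod 79), so λ ≡ 46.
  x = λ² - 22 - 53 = 2116 - 75 ≡ 66; y = λ·(22 - 66) - 67 ≡ 42. → (66, 42)
4G: (66, 42) + (53, 71). λ = (71 - 42)/(53 - 66) ≡ 29/66 mod 79. 66⁻¹ ≡ 6 (mod 79) since 66·6 = 396 ≡ 1, so λ ≡ 16.
  x = λ² - 66 - 53 = 256 - 119 ≡ 58; y = λ·(66 - 58) - 42 ≡ 7. → (58, 7)
5G: (58, 7) + (53, 71). λ = (71 - 7)/(53 - 58) ≡ 64/74 mod 79. 74⁻¹ ≡ 63 (mod 79), so λ ≡ 3.
  x = λ² - 58 - 53 = 9 - 111 ≡ 56; y = λ·(58 - 56) - 7 ≡ 78. → (56, 78)
6G: (56, 78) + (53, 71). λ = (71 - 78)/(53 - 56) ≡ 72/76 mod 79. 76⁻¹ ≡ 26 (mod 79) since 76·26 = 1976 ≡ 1, so λ ≡ 55.
  x = λ² - 56 - 53 = 3025 - 109 ≡ 72; y = λ·(56 - 72) - 78 ≡ 69. → (72, 69)
7G: (72, 69) + (53, 71). λ = (71 - 69)/(53 - 72) ≡ 2/60 mod 79. 60⁻¹ ≡ 54 (mod 79) since 60·54 = 3240 ≡ 1, so λ ≡ 29.
  x = λ² - 72 - 53 = 841 - 125 ≡ 5; y = λ·(72 - 5) - 69 ≡ 57. → (5, 57)
8G: (5, 57) + (53, 71). λ = (71 - 57)/(53 - 5) ≡ 14/48 mod 79. 48⁻¹ ≡ 28 (mod 79), so λ ≡ 76.
  x = λ² - 5 - 53 = 5776 - 58 ≡ 30; y = λ·(5 - 30) - 57 ≡ 18. → (30, 18)
9G: (30, 18) + (53, 71). λ = (71 - 18)/(53 - 30) ≡ 53/23 mod 79. 23⁻¹ ≡ 55 (mod 79), so λ ≡ 71.
  x = λ² - 30 - 53 = 5041 - 83 ≡ 60; y = λ·(30 - 60) - 18 ≡ 64. → (60, 64)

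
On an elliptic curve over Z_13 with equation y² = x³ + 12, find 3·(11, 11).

(1, 0)

Write G = (11, 11).
Repeated addition: build up to 3G.
2G: tangent at (11, 11): λ = (3·11² + 0)/(2·11) ≡ 12/9. 9⁻¹ ≡ 3 (mod 13), so λ ≡ 12·3 ≡ 10.
  x = λ² - 11 - 11 = 100 - 22 ≡ 0; y = λ·(11 - 0) - 11 ≡ 8. → (0, 8)
3G: (0, 8) + (11, 11). λ = (11 - 8)/(11 - 0) ≡ 3/11 mod 13. 11⁻¹ ≡ 6 (mod 13) since 11·6 = 66 ≡ 1, so λ ≡ 5.
  x = λ² - 0 - 11 = 25 - 11 ≡ 1; y = λ·(0 - 1) - 8 ≡ 0. → (1, 0)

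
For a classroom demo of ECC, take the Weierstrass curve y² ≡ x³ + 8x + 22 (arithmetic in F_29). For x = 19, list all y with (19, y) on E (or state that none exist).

x³ + 8x + 22 = 7033 ≡ 15 (mod 29).
15 is a non-residue mod 29; no y exists.

none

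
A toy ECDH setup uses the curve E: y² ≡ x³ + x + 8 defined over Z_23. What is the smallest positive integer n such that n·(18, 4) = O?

2P: tangent at (18, 4): λ = (3·18² + 1)/(2·4) ≡ 7/8. 8⁻¹ ≡ 3 (mod 23), so λ ≡ 7·3 ≡ 21.
  x = λ² - 18 - 18 = 441 - 36 ≡ 14; y = λ·(18 - 14) - 4 ≡ 11. → (14, 11)
3P: (14, 11) + (18, 4). λ = (4 - 11)/(18 - 14) ≡ 16/4 mod 23. 4⁻¹ ≡ 6 (mod 23), so λ ≡ 4.
  x = λ² - 14 - 18 = 16 - 32 ≡ 7; y = λ·(14 - 7) - 11 ≡ 17. → (7, 17)
4P: (7, 17) + (18, 4). λ = (4 - 17)/(18 - 7) ≡ 10/11 mod 23. 11⁻¹ ≡ 21 (mod 23) since 11·21 = 231 ≡ 1, so λ ≡ 3.
  x = λ² - 7 - 18 = 9 - 25 ≡ 7; y = λ·(7 - 7) - 17 ≡ 6. → (7, 6)
5P: (7, 6) + (18, 4). λ = (4 - 6)/(18 - 7) ≡ 21/11 mod 23. 11⁻¹ ≡ 21 (mod 23), so λ ≡ 4.
  x = λ² - 7 - 18 = 16 - 25 ≡ 14; y = λ·(7 - 14) - 6 ≡ 12. → (14, 12)
6P: (14, 12) + (18, 4). λ = (4 - 12)/(18 - 14) ≡ 15/4 mod 23. 4⁻¹ ≡ 6 (mod 23) since 4·6 = 24 ≡ 1, so λ ≡ 21.
  x = λ² - 14 - 18 = 441 - 32 ≡ 18; y = λ·(14 - 18) - 12 ≡ 19. → (18, 19)
7P: (18, 19) + (18, 4): same x and y₁ ≡ -y₂, so the sum is O.
7P = O, so the order is 7.

7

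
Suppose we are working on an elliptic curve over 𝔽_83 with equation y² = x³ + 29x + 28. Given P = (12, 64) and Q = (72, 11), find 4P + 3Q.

(19, 36)

First 4P:
Repeated addition: build up to 4P.
2P: tangent at (12, 64): λ = (3·12² + 29)/(2·64) ≡ 46/45. 45⁻¹ ≡ 24 (mod 83), so λ ≡ 46·24 ≡ 25.
  x = λ² - 12 - 12 = 625 - 24 ≡ 20; y = λ·(12 - 20) - 64 ≡ 68. → (20, 68)
3P: (20, 68) + (12, 64). λ = (64 - 68)/(12 - 20) ≡ 79/75 mod 83. 75⁻¹ ≡ 31 (mod 83), so λ ≡ 42.
  x = λ² - 20 - 12 = 1764 - 32 ≡ 72; y = λ·(20 - 72) - 68 ≡ 72. → (72, 72)
4P: (72, 72) + (12, 64). λ = (64 - 72)/(12 - 72) ≡ 75/23 mod 83. 23⁻¹ ≡ 65 (mod 83) since 23·65 = 1495 ≡ 1, so λ ≡ 61.
  x = λ² - 72 - 12 = 3721 - 84 ≡ 68; y = λ·(72 - 68) - 72 ≡ 6. → (68, 6)
4P = (68, 6).
Next 3Q:
Repeated addition: build up to 3Q.
2Q: tangent at (72, 11): λ = (3·72² + 29)/(2·11) ≡ 60/22. 22⁻¹ ≡ 34 (mod 83), so λ ≡ 60·34 ≡ 48.
  x = λ² - 72 - 72 = 2304 - 144 ≡ 2; y = λ·(72 - 2) - 11 ≡ 29. → (2, 29)
3Q: (2, 29) + (72, 11). λ = (11 - 29)/(72 - 2) ≡ 65/70 mod 83. 70⁻¹ ≡ 51 (mod 83), so λ ≡ 78.
  x = λ² - 2 - 72 = 6084 - 74 ≡ 34; y = λ·(2 - 34) - 29 ≡ 48. → (34, 48)
3Q = (34, 48).
Finally 4P + 3Q:
(68, 6) + (34, 48). λ = (48 - 6)/(34 - 68) ≡ 42/49 mod 83. 49⁻¹ ≡ 61 (mod 83), so λ ≡ 72.
  x = λ² - 68 - 34 = 5184 - 102 ≡ 19; y = λ·(68 - 19) - 6 ≡ 36. → (19, 36)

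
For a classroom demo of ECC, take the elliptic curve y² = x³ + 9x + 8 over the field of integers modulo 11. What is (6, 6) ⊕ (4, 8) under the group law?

(6, 6) + (4, 8). λ = (8 - 6)/(4 - 6) ≡ 2/9 mod 11. 9⁻¹ ≡ 5 (mod 11), so λ ≡ 10.
  x = λ² - 6 - 4 = 100 - 10 ≡ 2; y = λ·(6 - 2) - 6 ≡ 1. → (2, 1)

(2, 1)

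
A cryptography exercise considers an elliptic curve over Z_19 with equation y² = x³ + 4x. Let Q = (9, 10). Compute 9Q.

Double-and-add on 9 = (1001)₂. Start with Q = (9, 10) for the leading 1-bit.
double: tangent at (9, 10): λ = (3·9² + 4)/(2·10) ≡ 0/1. 1⁻¹ ≡ 1 (mod 19), so λ ≡ 0·1 ≡ 0.
  x = λ² - 9 - 9 = 0 - 18 ≡ 1; y = λ·(9 - 1) - 10 ≡ 9. → (1, 9)
double: tangent at (1, 9): λ = (3·1² + 4)/(2·9) ≡ 7/18. 18⁻¹ ≡ 18 (mod 19) since 18·18 = 324 ≡ 1, so λ ≡ 7·18 ≡ 12.
  x = λ² - 1 - 1 = 144 - 2 ≡ 9; y = λ·(1 - 9) - 9 ≡ 9. → (9, 9)
double: tangent at (9, 9): λ = (3·9² + 4)/(2·9) ≡ 0/18. 18⁻¹ ≡ 18 (mod 19) since 18·18 = 324 ≡ 1, so λ ≡ 0·18 ≡ 0.
  x = λ² - 9 - 9 = 0 - 18 ≡ 1; y = λ·(9 - 1) - 9 ≡ 10. → (1, 10)
add Q: (1, 10) + (9, 10). λ = (10 - 10)/(9 - 1) ≡ 0/8 mod 19. 8⁻¹ ≡ 12 (mod 19), so λ ≡ 0.
  x = λ² - 1 - 9 = 0 - 10 ≡ 9; y = λ·(1 - 9) - 10 ≡ 9. → (9, 9)

(9, 9)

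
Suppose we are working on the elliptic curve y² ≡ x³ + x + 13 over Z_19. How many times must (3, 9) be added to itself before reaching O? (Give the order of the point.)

2P: tangent at (3, 9): λ = (3·3² + 1)/(2·9) ≡ 9/18. 18⁻¹ ≡ 18 (mod 19) since 18·18 = 324 ≡ 1, so λ ≡ 9·18 ≡ 10.
  x = λ² - 3 - 3 = 100 - 6 ≡ 18; y = λ·(3 - 18) - 9 ≡ 12. → (18, 12)
3P: (18, 12) + (3, 9). λ = (9 - 12)/(3 - 18) ≡ 16/4 mod 19. 4⁻¹ ≡ 5 (mod 19) since 4·5 = 20 ≡ 1, so λ ≡ 4.
  x = λ² - 18 - 3 = 16 - 21 ≡ 14; y = λ·(18 - 14) - 12 ≡ 4. → (14, 4)
4P: (14, 4) + (3, 9). λ = (9 - 4)/(3 - 14) ≡ 5/8 mod 19. 8⁻¹ ≡ 12 (mod 19) since 8·12 = 96 ≡ 1, so λ ≡ 3.
  x = λ² - 14 - 3 = 9 - 17 ≡ 11; y = λ·(14 - 11) - 4 ≡ 5. → (11, 5)
5P: (11, 5) + (3, 9). λ = (9 - 5)/(3 - 11) ≡ 4/11 mod 19. 11⁻¹ ≡ 7 (mod 19), so λ ≡ 9.
  x = λ² - 11 - 3 = 81 - 14 ≡ 10; y = λ·(11 - 10) - 5 ≡ 4. → (10, 4)
6P: (10, 4) + (3, 9). λ = (9 - 4)/(3 - 10) ≡ 5/12 mod 19. 12⁻¹ ≡ 8 (mod 19), so λ ≡ 2.
  x = λ² - 10 - 3 = 4 - 13 ≡ 10; y = λ·(10 - 10) - 4 ≡ 15. → (10, 15)
7P: (10, 15) + (3, 9). λ = (9 - 15)/(3 - 10) ≡ 13/12 mod 19. 12⁻¹ ≡ 8 (mod 19) since 12·8 = 96 ≡ 1, so λ ≡ 9.
  x = λ² - 10 - 3 = 81 - 13 ≡ 11; y = λ·(10 - 11) - 15 ≡ 14. → (11, 14)
8P: (11, 14) + (3, 9). λ = (9 - 14)/(3 - 11) ≡ 14/11 mod 19. 11⁻¹ ≡ 7 (mod 19) since 11·7 = 77 ≡ 1, so λ ≡ 3.
  x = λ² - 11 - 3 = 9 - 14 ≡ 14; y = λ·(11 - 14) - 14 ≡ 15. → (14, 15)
9P: (14, 15) + (3, 9). λ = (9 - 15)/(3 - 14) ≡ 13/8 mod 19. 8⁻¹ ≡ 12 (mod 19), so λ ≡ 4.
  x = λ² - 14 - 3 = 16 - 17 ≡ 18; y = λ·(14 - 18) - 15 ≡ 7. → (18, 7)
10P: (18, 7) + (3, 9). λ = (9 - 7)/(3 - 18) ≡ 2/4 mod 19. 4⁻¹ ≡ 5 (mod 19), so λ ≡ 10.
  x = λ² - 18 - 3 = 100 - 21 ≡ 3; y = λ·(18 - 3) - 7 ≡ 10. → (3, 10)
11P: (3, 10) + (3, 9): same x and y₁ ≡ -y₂, so the sum is O.
11P = O, so the order is 11.

11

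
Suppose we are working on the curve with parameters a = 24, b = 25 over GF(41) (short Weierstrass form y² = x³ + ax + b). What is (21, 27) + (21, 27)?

tangent at (21, 27): λ = (3·21² + 24)/(2·27) ≡ 35/13. 13⁻¹ ≡ 19 (mod 41), so λ ≡ 35·19 ≡ 9.
  x = λ² - 21 - 21 = 81 - 42 ≡ 39; y = λ·(21 - 39) - 27 ≡ 16. → (39, 16)

(39, 16)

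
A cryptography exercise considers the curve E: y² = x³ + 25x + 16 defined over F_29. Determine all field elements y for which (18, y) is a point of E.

x³ + 25x + 16 = 6298 ≡ 5 (mod 29).
Square roots of 5 mod 29: 11 and 18 (since 11² = 121 ≡ 5).

11, 18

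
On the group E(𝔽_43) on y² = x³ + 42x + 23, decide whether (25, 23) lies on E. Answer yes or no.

no

y² = 23² ≡ 13; x³ + 42x + 23 = 16698 ≡ 14 (mod 43). 13 ≠ 14.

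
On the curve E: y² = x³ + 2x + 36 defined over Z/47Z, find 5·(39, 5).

Write Q = (39, 5).
Repeated addition: build up to 5Q.
2Q: tangent at (39, 5): λ = (3·39² + 2)/(2·5) ≡ 6/10. 10⁻¹ ≡ 33 (mod 47) since 10·33 = 330 ≡ 1, so λ ≡ 6·33 ≡ 10.
  x = λ² - 39 - 39 = 100 - 78 ≡ 22; y = λ·(39 - 22) - 5 ≡ 24. → (22, 24)
3Q: (22, 24) + (39, 5). λ = (5 - 24)/(39 - 22) ≡ 28/17 mod 47. 17⁻¹ ≡ 36 (mod 47), so λ ≡ 21.
  x = λ² - 22 - 39 = 441 - 61 ≡ 4; y = λ·(22 - 4) - 24 ≡ 25. → (4, 25)
4Q: (4, 25) + (39, 5). λ = (5 - 25)/(39 - 4) ≡ 27/35 mod 47. 35⁻¹ ≡ 43 (mod 47), so λ ≡ 33.
  x = λ² - 4 - 39 = 1089 - 43 ≡ 12; y = λ·(4 - 12) - 25 ≡ 40. → (12, 40)
5Q: (12, 40) + (39, 5). λ = (5 - 40)/(39 - 12) ≡ 12/27 mod 47. 27⁻¹ ≡ 7 (mod 47) since 27·7 = 189 ≡ 1, so λ ≡ 37.
  x = λ² - 12 - 39 = 1369 - 51 ≡ 2; y = λ·(12 - 2) - 40 ≡ 1. → (2, 1)

(2, 1)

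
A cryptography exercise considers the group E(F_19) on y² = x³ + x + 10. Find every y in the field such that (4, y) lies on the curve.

none

x³ + 1x + 10 = 78 ≡ 2 (mod 19).
2 is a non-residue mod 19; no y exists.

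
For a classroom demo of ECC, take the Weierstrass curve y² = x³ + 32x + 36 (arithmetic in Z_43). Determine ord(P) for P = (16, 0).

2P: (16, 0) + (16, 0): same x and y₁ ≡ -y₂, so the sum is O.
2P = O, so the order is 2.

2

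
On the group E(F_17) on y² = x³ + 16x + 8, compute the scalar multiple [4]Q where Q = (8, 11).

Repeated addition: build up to 4Q.
2Q: tangent at (8, 11): λ = (3·8² + 16)/(2·11) ≡ 4/5. 5⁻¹ ≡ 7 (mod 17), so λ ≡ 4·7 ≡ 11.
  x = λ² - 8 - 8 = 121 - 16 ≡ 3; y = λ·(8 - 3) - 11 ≡ 10. → (3, 10)
3Q: (3, 10) + (8, 11). λ = (11 - 10)/(8 - 3) ≡ 1/5 mod 17. 5⁻¹ ≡ 7 (mod 17), so λ ≡ 7.
  x = λ² - 3 - 8 = 49 - 11 ≡ 4; y = λ·(3 - 4) - 10 ≡ 0. → (4, 0)
4Q: (4, 0) + (8, 11). λ = (11 - 0)/(8 - 4) ≡ 11/4 mod 17. 4⁻¹ ≡ 13 (mod 17) since 4·13 = 52 ≡ 1, so λ ≡ 7.
  x = λ² - 4 - 8 = 49 - 12 ≡ 3; y = λ·(4 - 3) - 0 ≡ 7. → (3, 7)

(3, 7)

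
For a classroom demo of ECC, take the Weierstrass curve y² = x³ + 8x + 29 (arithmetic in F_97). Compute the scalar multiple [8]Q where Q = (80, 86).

(21, 90)

Double-and-add on 8 = (1000)₂. Start with Q = (80, 86) for the leading 1-bit.
double: tangent at (80, 86): λ = (3·80² + 8)/(2·86) ≡ 2/75. 75⁻¹ ≡ 22 (mod 97) since 75·22 = 1650 ≡ 1, so λ ≡ 2·22 ≡ 44.
  x = λ² - 80 - 80 = 1936 - 160 ≡ 30; y = λ·(80 - 30) - 86 ≡ 77. → (30, 77)
double: tangent at (30, 77): λ = (3·30² + 8)/(2·77) ≡ 89/57. 57⁻¹ ≡ 80 (mod 97), so λ ≡ 89·80 ≡ 39.
  x = λ² - 30 - 30 = 1521 - 60 ≡ 6; y = λ·(30 - 6) - 77 ≡ 83. → (6, 83)
double: tangent at (6, 83): λ = (3·6² + 8)/(2·83) ≡ 19/69. 69⁻¹ ≡ 45 (mod 97) since 69·45 = 3105 ≡ 1, so λ ≡ 19·45 ≡ 79.
  x = λ² - 6 - 6 = 6241 - 12 ≡ 21; y = λ·(6 - 21) - 83 ≡ 90. → (21, 90)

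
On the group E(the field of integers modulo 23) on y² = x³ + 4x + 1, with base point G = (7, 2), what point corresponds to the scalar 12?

(20, 13)

Double-and-add on 12 = (1100)₂. Start with G = (7, 2) for the leading 1-bit.
double: tangent at (7, 2): λ = (3·7² + 4)/(2·2) ≡ 13/4. 4⁻¹ ≡ 6 (mod 23) since 4·6 = 24 ≡ 1, so λ ≡ 13·6 ≡ 9.
  x = λ² - 7 - 7 = 81 - 14 ≡ 21; y = λ·(7 - 21) - 2 ≡ 10. → (21, 10)
add G: (21, 10) + (7, 2). λ = (2 - 10)/(7 - 21) ≡ 15/9 mod 23. 9⁻¹ ≡ 18 (mod 23), so λ ≡ 17.
  x = λ² - 21 - 7 = 289 - 28 ≡ 8; y = λ·(21 - 8) - 10 ≡ 4. → (8, 4)
double: tangent at (8, 4): λ = (3·8² + 4)/(2·4) ≡ 12/8. 8⁻¹ ≡ 3 (mod 23), so λ ≡ 12·3 ≡ 13.
  x = λ² - 8 - 8 = 169 - 16 ≡ 15; y = λ·(8 - 15) - 4 ≡ 20. → (15, 20)
double: tangent at (15, 20): λ = (3·15² + 4)/(2·20) ≡ 12/17. 17⁻¹ ≡ 19 (mod 23) since 17·19 = 323 ≡ 1, so λ ≡ 12·19 ≡ 21.
  x = λ² - 15 - 15 = 441 - 30 ≡ 20; y = λ·(15 - 20) - 20 ≡ 13. → (20, 13)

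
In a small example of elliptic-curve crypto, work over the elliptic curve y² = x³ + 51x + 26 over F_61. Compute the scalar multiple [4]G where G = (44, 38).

Repeated addition: build up to 4G.
2G: tangent at (44, 38): λ = (3·44² + 51)/(2·38) ≡ 3/15. 15⁻¹ ≡ 57 (mod 61), so λ ≡ 3·57 ≡ 49.
  x = λ² - 44 - 44 = 2401 - 88 ≡ 56; y = λ·(44 - 56) - 38 ≡ 45. → (56, 45)
3G: (56, 45) + (44, 38). λ = (38 - 45)/(44 - 56) ≡ 54/49 mod 61. 49⁻¹ ≡ 5 (mod 61), so λ ≡ 26.
  x = λ² - 56 - 44 = 676 - 100 ≡ 27; y = λ·(56 - 27) - 45 ≡ 38. → (27, 38)
4G: (27, 38) + (44, 38). λ = (38 - 38)/(44 - 27) ≡ 0/17 mod 61. 17⁻¹ ≡ 18 (mod 61), so λ ≡ 0.
  x = λ² - 27 - 44 = 0 - 71 ≡ 51; y = λ·(27 - 51) - 38 ≡ 23. → (51, 23)

(51, 23)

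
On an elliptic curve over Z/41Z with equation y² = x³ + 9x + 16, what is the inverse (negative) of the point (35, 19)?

-(35, 19) = (35, -19 mod 41) = (35, 22).

(35, 22)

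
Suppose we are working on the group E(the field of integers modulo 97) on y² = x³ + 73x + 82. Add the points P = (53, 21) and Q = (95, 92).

(62, 40)

(53, 21) + (95, 92). λ = (92 - 21)/(95 - 53) ≡ 71/42 mod 97. 42⁻¹ ≡ 67 (mod 97) since 42·67 = 2814 ≡ 1, so λ ≡ 4.
  x = λ² - 53 - 95 = 16 - 148 ≡ 62; y = λ·(53 - 62) - 21 ≡ 40. → (62, 40)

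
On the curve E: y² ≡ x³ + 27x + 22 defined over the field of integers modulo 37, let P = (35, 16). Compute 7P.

(16, 6)

Double-and-add on 7 = (111)₂. Start with P = (35, 16) for the leading 1-bit.
double: tangent at (35, 16): λ = (3·35² + 27)/(2·16) ≡ 2/32. 32⁻¹ ≡ 22 (mod 37), so λ ≡ 2·22 ≡ 7.
  x = λ² - 35 - 35 = 49 - 70 ≡ 16; y = λ·(35 - 16) - 16 ≡ 6. → (16, 6)
add P: (16, 6) + (35, 16). λ = (16 - 6)/(35 - 16) ≡ 10/19 mod 37. 19⁻¹ ≡ 2 (mod 37), so λ ≡ 20.
  x = λ² - 16 - 35 = 400 - 51 ≡ 16; y = λ·(16 - 16) - 6 ≡ 31. → (16, 31)
double: tangent at (16, 31): λ = (3·16² + 27)/(2·31) ≡ 18/25. 25⁻¹ ≡ 3 (mod 37) since 25·3 = 75 ≡ 1, so λ ≡ 18·3 ≡ 17.
  x = λ² - 16 - 16 = 289 - 32 ≡ 35; y = λ·(16 - 35) - 31 ≡ 16. → (35, 16)
add P: tangent at (35, 16): λ = (3·35² + 27)/(2·16) ≡ 2/32. 32⁻¹ ≡ 22 (mod 37) since 32·22 = 704 ≡ 1, so λ ≡ 2·22 ≡ 7.
  x = λ² - 35 - 35 = 49 - 70 ≡ 16; y = λ·(35 - 16) - 16 ≡ 6. → (16, 6)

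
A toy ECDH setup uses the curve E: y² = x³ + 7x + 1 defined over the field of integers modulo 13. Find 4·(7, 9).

(0, 12)

Write G = (7, 9).
Repeated addition: build up to 4G.
2G: tangent at (7, 9): λ = (3·7² + 7)/(2·9) ≡ 11/5. 5⁻¹ ≡ 8 (mod 13), so λ ≡ 11·8 ≡ 10.
  x = λ² - 7 - 7 = 100 - 14 ≡ 8; y = λ·(7 - 8) - 9 ≡ 7. → (8, 7)
3G: (8, 7) + (7, 9). λ = (9 - 7)/(7 - 8) ≡ 2/12 mod 13. 12⁻¹ ≡ 12 (mod 13), so λ ≡ 11.
  x = λ² - 8 - 7 = 121 - 15 ≡ 2; y = λ·(8 - 2) - 7 ≡ 7. → (2, 7)
4G: (2, 7) + (7, 9). λ = (9 - 7)/(7 - 2) ≡ 2/5 mod 13. 5⁻¹ ≡ 8 (mod 13) since 5·8 = 40 ≡ 1, so λ ≡ 3.
  x = λ² - 2 - 7 = 9 - 9 ≡ 0; y = λ·(2 - 0) - 7 ≡ 12. → (0, 12)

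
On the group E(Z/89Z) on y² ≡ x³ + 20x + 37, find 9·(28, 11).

Write G = (28, 11).
Repeated addition: build up to 9G.
2G: tangent at (28, 11): λ = (3·28² + 20)/(2·11) ≡ 58/22. 22⁻¹ ≡ 85 (mod 89), so λ ≡ 58·85 ≡ 35.
  x = λ² - 28 - 28 = 1225 - 56 ≡ 12; y = λ·(28 - 12) - 11 ≡ 15. → (12, 15)
3G: (12, 15) + (28, 11). λ = (11 - 15)/(28 - 12) ≡ 85/16 mod 89. 16⁻¹ ≡ 39 (mod 89) since 16·39 = 624 ≡ 1, so λ ≡ 22.
  x = λ² - 12 - 28 = 484 - 40 ≡ 88; y = λ·(12 - 88) - 15 ≡ 4. → (88, 4)
4G: (88, 4) + (28, 11). λ = (11 - 4)/(28 - 88) ≡ 7/29 mod 89. 29⁻¹ ≡ 43 (mod 89) since 29·43 = 1247 ≡ 1, so λ ≡ 34.
  x = λ² - 88 - 28 = 1156 - 116 ≡ 61; y = λ·(88 - 61) - 4 ≡ 24. → (61, 24)
5G: (61, 24) + (28, 11). λ = (11 - 24)/(28 - 61) ≡ 76/56 mod 89. 56⁻¹ ≡ 62 (mod 89), so λ ≡ 84.
  x = λ² - 61 - 28 = 7056 - 89 ≡ 25; y = λ·(61 - 25) - 24 ≡ 63. → (25, 63)
6G: (25, 63) + (28, 11). λ = (11 - 63)/(28 - 25) ≡ 37/3 mod 89. 3⁻¹ ≡ 30 (mod 89), so λ ≡ 42.
  x = λ² - 25 - 28 = 1764 - 53 ≡ 20; y = λ·(25 - 20) - 63 ≡ 58. → (20, 58)
7G: (20, 58) + (28, 11). λ = (11 - 58)/(28 - 20) ≡ 42/8 mod 89. 8⁻¹ ≡ 78 (mod 89), so λ ≡ 72.
  x = λ² - 20 - 28 = 5184 - 48 ≡ 63; y = λ·(20 - 63) - 58 ≡ 50. → (63, 50)
8G: (63, 50) + (28, 11). λ = (11 - 50)/(28 - 63) ≡ 50/54 mod 89. 54⁻¹ ≡ 61 (mod 89), so λ ≡ 24.
  x = λ² - 63 - 28 = 576 - 91 ≡ 40; y = λ·(63 - 40) - 50 ≡ 57. → (40, 57)
9G: (40, 57) + (28, 11). λ = (11 - 57)/(28 - 40) ≡ 43/77 mod 89. 77⁻¹ ≡ 37 (mod 89), so λ ≡ 78.
  x = λ² - 40 - 28 = 6084 - 68 ≡ 53; y = λ·(40 - 53) - 57 ≡ 86. → (53, 86)

(53, 86)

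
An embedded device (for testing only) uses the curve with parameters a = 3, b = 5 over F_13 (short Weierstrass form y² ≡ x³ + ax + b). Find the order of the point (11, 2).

9

2P: tangent at (11, 2): λ = (3·11² + 3)/(2·2) ≡ 2/4. 4⁻¹ ≡ 10 (mod 13) since 4·10 = 40 ≡ 1, so λ ≡ 2·10 ≡ 7.
  x = λ² - 11 - 11 = 49 - 22 ≡ 1; y = λ·(11 - 1) - 2 ≡ 3. → (1, 3)
3P: (1, 3) + (11, 2). λ = (2 - 3)/(11 - 1) ≡ 12/10 mod 13. 10⁻¹ ≡ 4 (mod 13), so λ ≡ 9.
  x = λ² - 1 - 11 = 81 - 12 ≡ 4; y = λ·(1 - 4) - 3 ≡ 9. → (4, 9)
4P: (4, 9) + (11, 2). λ = (2 - 9)/(11 - 4) ≡ 6/7 mod 13. 7⁻¹ ≡ 2 (mod 13) since 7·2 = 14 ≡ 1, so λ ≡ 12.
  x = λ² - 4 - 11 = 144 - 15 ≡ 12; y = λ·(4 - 12) - 9 ≡ 12. → (12, 12)
5P: (12, 12) + (11, 2). λ = (2 - 12)/(11 - 12) ≡ 3/12 mod 13. 12⁻¹ ≡ 12 (mod 13), so λ ≡ 10.
  x = λ² - 12 - 11 = 100 - 23 ≡ 12; y = λ·(12 - 12) - 12 ≡ 1. → (12, 1)
6P: (12, 1) + (11, 2). λ = (2 - 1)/(11 - 12) ≡ 1/12 mod 13. 12⁻¹ ≡ 12 (mod 13), so λ ≡ 12.
  x = λ² - 12 - 11 = 144 - 23 ≡ 4; y = λ·(12 - 4) - 1 ≡ 4. → (4, 4)
7P: (4, 4) + (11, 2). λ = (2 - 4)/(11 - 4) ≡ 11/7 mod 13. 7⁻¹ ≡ 2 (mod 13), so λ ≡ 9.
  x = λ² - 4 - 11 = 81 - 15 ≡ 1; y = λ·(4 - 1) - 4 ≡ 10. → (1, 10)
8P: (1, 10) + (11, 2). λ = (2 - 10)/(11 - 1) ≡ 5/10 mod 13. 10⁻¹ ≡ 4 (mod 13) since 10·4 = 40 ≡ 1, so λ ≡ 7.
  x = λ² - 1 - 11 = 49 - 12 ≡ 11; y = λ·(1 - 11) - 10 ≡ 11. → (11, 11)
9P: (11, 11) + (11, 2): same x and y₁ ≡ -y₂, so the sum is O.
9P = O, so the order is 9.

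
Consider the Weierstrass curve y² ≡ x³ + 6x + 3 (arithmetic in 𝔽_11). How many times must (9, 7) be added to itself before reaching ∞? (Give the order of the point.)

5

2P: tangent at (9, 7): λ = (3·9² + 6)/(2·7) ≡ 7/3. 3⁻¹ ≡ 4 (mod 11), so λ ≡ 7·4 ≡ 6.
  x = λ² - 9 - 9 = 36 - 18 ≡ 7; y = λ·(9 - 7) - 7 ≡ 5. → (7, 5)
3P: (7, 5) + (9, 7). λ = (7 - 5)/(9 - 7) ≡ 2/2 mod 11. 2⁻¹ ≡ 6 (mod 11), so λ ≡ 1.
  x = λ² - 7 - 9 = 1 - 16 ≡ 7; y = λ·(7 - 7) - 5 ≡ 6. → (7, 6)
4P: (7, 6) + (9, 7). λ = (7 - 6)/(9 - 7) ≡ 1/2 mod 11. 2⁻¹ ≡ 6 (mod 11) since 2·6 = 12 ≡ 1, so λ ≡ 6.
  x = λ² - 7 - 9 = 36 - 16 ≡ 9; y = λ·(7 - 9) - 6 ≡ 4. → (9, 4)
5P: (9, 4) + (9, 7): same x and y₁ ≡ -y₂, so the sum is ∞.
5P = ∞, so the order is 5.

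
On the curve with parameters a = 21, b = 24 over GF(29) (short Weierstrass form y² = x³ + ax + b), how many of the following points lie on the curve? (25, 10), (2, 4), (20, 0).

(25, 10): 10² ≡ 13, rhs ≡ 21 → off.
(2, 4): 4² ≡ 16, rhs ≡ 16 → on.
(20, 0): 0² ≡ 0, rhs ≡ 5 → off.

1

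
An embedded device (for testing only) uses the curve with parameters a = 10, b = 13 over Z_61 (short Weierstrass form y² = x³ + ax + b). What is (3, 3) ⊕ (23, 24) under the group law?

(3, 3) + (23, 24). λ = (24 - 3)/(23 - 3) ≡ 21/20 mod 61. 20⁻¹ ≡ 58 (mod 61) since 20·58 = 1160 ≡ 1, so λ ≡ 59.
  x = λ² - 3 - 23 = 3481 - 26 ≡ 39; y = λ·(3 - 39) - 3 ≡ 8. → (39, 8)

(39, 8)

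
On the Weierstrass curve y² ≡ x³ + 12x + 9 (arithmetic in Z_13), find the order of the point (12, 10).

2P: tangent at (12, 10): λ = (3·12² + 12)/(2·10) ≡ 2/7. 7⁻¹ ≡ 2 (mod 13), so λ ≡ 2·2 ≡ 4.
  x = λ² - 12 - 12 = 16 - 24 ≡ 5; y = λ·(12 - 5) - 10 ≡ 5. → (5, 5)
3P: (5, 5) + (12, 10). λ = (10 - 5)/(12 - 5) ≡ 5/7 mod 13. 7⁻¹ ≡ 2 (mod 13), so λ ≡ 10.
  x = λ² - 5 - 12 = 100 - 17 ≡ 5; y = λ·(5 - 5) - 5 ≡ 8. → (5, 8)
4P: (5, 8) + (12, 10). λ = (10 - 8)/(12 - 5) ≡ 2/7 mod 13. 7⁻¹ ≡ 2 (mod 13), so λ ≡ 4.
  x = λ² - 5 - 12 = 16 - 17 ≡ 12; y = λ·(5 - 12) - 8 ≡ 3. → (12, 3)
5P: (12, 3) + (12, 10): same x and y₁ ≡ -y₂, so the sum is 𝒪.
5P = 𝒪, so the order is 5.

5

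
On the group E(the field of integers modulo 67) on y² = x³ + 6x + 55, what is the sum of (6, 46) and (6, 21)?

O

The two points share x = 6 and their y-coordinates satisfy 46 + 21 ≡ 0 (mod 67), so they are inverses. Their sum is O.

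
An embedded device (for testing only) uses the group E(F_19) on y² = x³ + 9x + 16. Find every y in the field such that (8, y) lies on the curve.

x³ + 9x + 16 = 600 ≡ 11 (mod 19).
Square roots of 11 mod 19: 7 and 12 (since 7² = 49 ≡ 11).

7, 12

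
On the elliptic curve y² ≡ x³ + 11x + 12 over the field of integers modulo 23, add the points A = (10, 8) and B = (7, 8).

(6, 15)

(10, 8) + (7, 8). λ = (8 - 8)/(7 - 10) ≡ 0/20 mod 23. 20⁻¹ ≡ 15 (mod 23), so λ ≡ 0.
  x = λ² - 10 - 7 = 0 - 17 ≡ 6; y = λ·(10 - 6) - 8 ≡ 15. → (6, 15)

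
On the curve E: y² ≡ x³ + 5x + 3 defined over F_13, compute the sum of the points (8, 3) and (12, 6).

(9, 6)

(8, 3) + (12, 6). λ = (6 - 3)/(12 - 8) ≡ 3/4 mod 13. 4⁻¹ ≡ 10 (mod 13), so λ ≡ 4.
  x = λ² - 8 - 12 = 16 - 20 ≡ 9; y = λ·(8 - 9) - 3 ≡ 6. → (9, 6)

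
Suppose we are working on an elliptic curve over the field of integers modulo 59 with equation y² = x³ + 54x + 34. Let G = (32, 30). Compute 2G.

(55, 52)

tangent at (32, 30): λ = (3·32² + 54)/(2·30) ≡ 58/1. 1⁻¹ ≡ 1 (mod 59), so λ ≡ 58·1 ≡ 58.
  x = λ² - 32 - 32 = 3364 - 64 ≡ 55; y = λ·(32 - 55) - 30 ≡ 52. → (55, 52)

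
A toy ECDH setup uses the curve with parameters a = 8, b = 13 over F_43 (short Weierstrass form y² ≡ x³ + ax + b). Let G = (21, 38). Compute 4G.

(17, 17)

Repeated addition: build up to 4G.
2G: tangent at (21, 38): λ = (3·21² + 8)/(2·38) ≡ 41/33. 33⁻¹ ≡ 30 (mod 43), so λ ≡ 41·30 ≡ 26.
  x = λ² - 21 - 21 = 676 - 42 ≡ 32; y = λ·(21 - 32) - 38 ≡ 20. → (32, 20)
3G: (32, 20) + (21, 38). λ = (38 - 20)/(21 - 32) ≡ 18/32 mod 43. 32⁻¹ ≡ 39 (mod 43), so λ ≡ 14.
  x = λ² - 32 - 21 = 196 - 53 ≡ 14; y = λ·(32 - 14) - 20 ≡ 17. → (14, 17)
4G: (14, 17) + (21, 38). λ = (38 - 17)/(21 - 14) ≡ 21/7 mod 43. 7⁻¹ ≡ 37 (mod 43), so λ ≡ 3.
  x = λ² - 14 - 21 = 9 - 35 ≡ 17; y = λ·(14 - 17) - 17 ≡ 17. → (17, 17)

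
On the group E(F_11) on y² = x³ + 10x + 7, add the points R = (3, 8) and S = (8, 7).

(4, 1)

(3, 8) + (8, 7). λ = (7 - 8)/(8 - 3) ≡ 10/5 mod 11. 5⁻¹ ≡ 9 (mod 11), so λ ≡ 2.
  x = λ² - 3 - 8 = 4 - 11 ≡ 4; y = λ·(3 - 4) - 8 ≡ 1. → (4, 1)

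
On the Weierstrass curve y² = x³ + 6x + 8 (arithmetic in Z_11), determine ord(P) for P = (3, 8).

2P: tangent at (3, 8): λ = (3·3² + 6)/(2·8) ≡ 0/5. 5⁻¹ ≡ 9 (mod 11) since 5·9 = 45 ≡ 1, so λ ≡ 0·9 ≡ 0.
  x = λ² - 3 - 3 = 0 - 6 ≡ 5; y = λ·(3 - 5) - 8 ≡ 3. → (5, 3)
3P: (5, 3) + (3, 8). λ = (8 - 3)/(3 - 5) ≡ 5/9 mod 11. 9⁻¹ ≡ 5 (mod 11), so λ ≡ 3.
  x = λ² - 5 - 3 = 9 - 8 ≡ 1; y = λ·(5 - 1) - 3 ≡ 9. → (1, 9)
4P: (1, 9) + (3, 8). λ = (8 - 9)/(3 - 1) ≡ 10/2 mod 11. 2⁻¹ ≡ 6 (mod 11), so λ ≡ 5.
  x = λ² - 1 - 3 = 25 - 4 ≡ 10; y = λ·(1 - 10) - 9 ≡ 1. → (10, 1)
5P: (10, 1) + (3, 8). λ = (8 - 1)/(3 - 10) ≡ 7/4 mod 11. 4⁻¹ ≡ 3 (mod 11), so λ ≡ 10.
  x = λ² - 10 - 3 = 100 - 13 ≡ 10; y = λ·(10 - 10) - 1 ≡ 10. → (10, 10)
6P: (10, 10) + (3, 8). λ = (8 - 10)/(3 - 10) ≡ 9/4 mod 11. 4⁻¹ ≡ 3 (mod 11), so λ ≡ 5.
  x = λ² - 10 - 3 = 25 - 13 ≡ 1; y = λ·(10 - 1) - 10 ≡ 2. → (1, 2)
7P: (1, 2) + (3, 8). λ = (8 - 2)/(3 - 1) ≡ 6/2 mod 11. 2⁻¹ ≡ 6 (mod 11) since 2·6 = 12 ≡ 1, so λ ≡ 3.
  x = λ² - 1 - 3 = 9 - 4 ≡ 5; y = λ·(1 - 5) - 2 ≡ 8. → (5, 8)
8P: (5, 8) + (3, 8). λ = (8 - 8)/(3 - 5) ≡ 0/9 mod 11. 9⁻¹ ≡ 5 (mod 11), so λ ≡ 0.
  x = λ² - 5 - 3 = 0 - 8 ≡ 3; y = λ·(5 - 3) - 8 ≡ 3. → (3, 3)
9P: (3, 3) + (3, 8): same x and y₁ ≡ -y₂, so the sum is 𝒪.
9P = 𝒪, so the order is 9.

9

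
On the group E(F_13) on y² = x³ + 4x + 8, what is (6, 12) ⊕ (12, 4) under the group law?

(6, 12) + (12, 4). λ = (4 - 12)/(12 - 6) ≡ 5/6 mod 13. 6⁻¹ ≡ 11 (mod 13), so λ ≡ 3.
  x = λ² - 6 - 12 = 9 - 18 ≡ 4; y = λ·(6 - 4) - 12 ≡ 7. → (4, 7)

(4, 7)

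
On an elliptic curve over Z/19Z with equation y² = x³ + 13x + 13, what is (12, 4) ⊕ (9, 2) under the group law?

(9, 17)

(12, 4) + (9, 2). λ = (2 - 4)/(9 - 12) ≡ 17/16 mod 19. 16⁻¹ ≡ 6 (mod 19), so λ ≡ 7.
  x = λ² - 12 - 9 = 49 - 21 ≡ 9; y = λ·(12 - 9) - 4 ≡ 17. → (9, 17)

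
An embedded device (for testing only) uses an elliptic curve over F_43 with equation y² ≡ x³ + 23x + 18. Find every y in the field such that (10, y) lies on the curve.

1, 42

x³ + 23x + 18 = 1248 ≡ 1 (mod 43).
Square roots of 1 mod 43: 1 and 42 (since 1² = 1 ≡ 1).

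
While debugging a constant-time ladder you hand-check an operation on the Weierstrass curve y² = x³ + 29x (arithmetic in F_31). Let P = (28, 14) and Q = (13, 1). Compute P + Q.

(15, 20)

(28, 14) + (13, 1). λ = (1 - 14)/(13 - 28) ≡ 18/16 mod 31. 16⁻¹ ≡ 2 (mod 31) since 16·2 = 32 ≡ 1, so λ ≡ 5.
  x = λ² - 28 - 13 = 25 - 41 ≡ 15; y = λ·(28 - 15) - 14 ≡ 20. → (15, 20)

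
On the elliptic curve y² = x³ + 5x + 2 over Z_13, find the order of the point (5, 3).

2P: tangent at (5, 3): λ = (3·5² + 5)/(2·3) ≡ 2/6. 6⁻¹ ≡ 11 (mod 13), so λ ≡ 2·11 ≡ 9.
  x = λ² - 5 - 5 = 81 - 10 ≡ 6; y = λ·(5 - 6) - 3 ≡ 1. → (6, 1)
3P: (6, 1) + (5, 3). λ = (3 - 1)/(5 - 6) ≡ 2/12 mod 13. 12⁻¹ ≡ 12 (mod 13) since 12·12 = 144 ≡ 1, so λ ≡ 11.
  x = λ² - 6 - 5 = 121 - 11 ≡ 6; y = λ·(6 - 6) - 1 ≡ 12. → (6, 12)
4P: (6, 12) + (5, 3). λ = (3 - 12)/(5 - 6) ≡ 4/12 mod 13. 12⁻¹ ≡ 12 (mod 13), so λ ≡ 9.
  x = λ² - 6 - 5 = 81 - 11 ≡ 5; y = λ·(6 - 5) - 12 ≡ 10. → (5, 10)
5P: (5, 10) + (5, 3): same x and y₁ ≡ -y₂, so the sum is O.
5P = O, so the order is 5.

5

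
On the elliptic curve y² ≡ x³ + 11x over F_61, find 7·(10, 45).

(43, 58)

Write P = (10, 45).
Repeated addition: build up to 7P.
2P: tangent at (10, 45): λ = (3·10² + 11)/(2·45) ≡ 6/29. 29⁻¹ ≡ 40 (mod 61), so λ ≡ 6·40 ≡ 57.
  x = λ² - 10 - 10 = 3249 - 20 ≡ 57; y = λ·(10 - 57) - 45 ≡ 21. → (57, 21)
3P: (57, 21) + (10, 45). λ = (45 - 21)/(10 - 57) ≡ 24/14 mod 61. 14⁻¹ ≡ 48 (mod 61) since 14·48 = 672 ≡ 1, so λ ≡ 54.
  x = λ² - 57 - 10 = 2916 - 67 ≡ 43; y = λ·(57 - 43) - 21 ≡ 3. → (43, 3)
4P: (43, 3) + (10, 45). λ = (45 - 3)/(10 - 43) ≡ 42/28 mod 61. 28⁻¹ ≡ 24 (mod 61), so λ ≡ 32.
  x = λ² - 43 - 10 = 1024 - 53 ≡ 56; y = λ·(43 - 56) - 3 ≡ 8. → (56, 8)
5P: (56, 8) + (10, 45). λ = (45 - 8)/(10 - 56) ≡ 37/15 mod 61. 15⁻¹ ≡ 57 (mod 61), so λ ≡ 35.
  x = λ² - 56 - 10 = 1225 - 66 ≡ 0; y = λ·(56 - 0) - 8 ≡ 0. → (0, 0)
6P: (0, 0) + (10, 45). λ = (45 - 0)/(10 - 0) ≡ 45/10 mod 61. 10⁻¹ ≡ 55 (mod 61) since 10·55 = 550 ≡ 1, so λ ≡ 35.
  x = λ² - 0 - 10 = 1225 - 10 ≡ 56; y = λ·(0 - 56) - 0 ≡ 53. → (56, 53)
7P: (56, 53) + (10, 45). λ = (45 - 53)/(10 - 56) ≡ 53/15 mod 61. 15⁻¹ ≡ 57 (mod 61), so λ ≡ 32.
  x = λ² - 56 - 10 = 1024 - 66 ≡ 43; y = λ·(56 - 43) - 53 ≡ 58. → (43, 58)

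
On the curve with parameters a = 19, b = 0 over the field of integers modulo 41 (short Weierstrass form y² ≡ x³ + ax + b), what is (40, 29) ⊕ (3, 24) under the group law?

(38, 30)

(40, 29) + (3, 24). λ = (24 - 29)/(3 - 40) ≡ 36/4 mod 41. 4⁻¹ ≡ 31 (mod 41) since 4·31 = 124 ≡ 1, so λ ≡ 9.
  x = λ² - 40 - 3 = 81 - 43 ≡ 38; y = λ·(40 - 38) - 29 ≡ 30. → (38, 30)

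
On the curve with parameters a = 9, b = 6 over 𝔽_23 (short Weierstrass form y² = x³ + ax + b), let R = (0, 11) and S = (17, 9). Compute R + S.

(1, 4)

(0, 11) + (17, 9). λ = (9 - 11)/(17 - 0) ≡ 21/17 mod 23. 17⁻¹ ≡ 19 (mod 23) since 17·19 = 323 ≡ 1, so λ ≡ 8.
  x = λ² - 0 - 17 = 64 - 17 ≡ 1; y = λ·(0 - 1) - 11 ≡ 4. → (1, 4)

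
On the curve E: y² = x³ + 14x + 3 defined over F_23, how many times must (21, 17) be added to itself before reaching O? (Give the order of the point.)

5

2P: tangent at (21, 17): λ = (3·21² + 14)/(2·17) ≡ 3/11. 11⁻¹ ≡ 21 (mod 23), so λ ≡ 3·21 ≡ 17.
  x = λ² - 21 - 21 = 289 - 42 ≡ 17; y = λ·(21 - 17) - 17 ≡ 5. → (17, 5)
3P: (17, 5) + (21, 17). λ = (17 - 5)/(21 - 17) ≡ 12/4 mod 23. 4⁻¹ ≡ 6 (mod 23) since 4·6 = 24 ≡ 1, so λ ≡ 3.
  x = λ² - 17 - 21 = 9 - 38 ≡ 17; y = λ·(17 - 17) - 5 ≡ 18. → (17, 18)
4P: (17, 18) + (21, 17). λ = (17 - 18)/(21 - 17) ≡ 22/4 mod 23. 4⁻¹ ≡ 6 (mod 23) since 4·6 = 24 ≡ 1, so λ ≡ 17.
  x = λ² - 17 - 21 = 289 - 38 ≡ 21; y = λ·(17 - 21) - 18 ≡ 6. → (21, 6)
5P: (21, 6) + (21, 17): same x and y₁ ≡ -y₂, so the sum is O.
5P = O, so the order is 5.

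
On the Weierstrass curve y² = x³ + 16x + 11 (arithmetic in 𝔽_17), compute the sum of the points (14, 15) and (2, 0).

(14, 15) + (2, 0). λ = (0 - 15)/(2 - 14) ≡ 2/5 mod 17. 5⁻¹ ≡ 7 (mod 17) since 5·7 = 35 ≡ 1, so λ ≡ 14.
  x = λ² - 14 - 2 = 196 - 16 ≡ 10; y = λ·(14 - 10) - 15 ≡ 7. → (10, 7)

(10, 7)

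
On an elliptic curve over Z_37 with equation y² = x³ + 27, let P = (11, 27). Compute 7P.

Double-and-add on 7 = (111)₂. Start with P = (11, 27) for the leading 1-bit.
double: tangent at (11, 27): λ = (3·11² + 0)/(2·27) ≡ 30/17. 17⁻¹ ≡ 24 (mod 37), so λ ≡ 30·24 ≡ 17.
  x = λ² - 11 - 11 = 289 - 22 ≡ 8; y = λ·(11 - 8) - 27 ≡ 24. → (8, 24)
add P: (8, 24) + (11, 27). λ = (27 - 24)/(11 - 8) ≡ 3/3 mod 37. 3⁻¹ ≡ 25 (mod 37) since 3·25 = 75 ≡ 1, so λ ≡ 1.
  x = λ² - 8 - 11 = 1 - 19 ≡ 19; y = λ·(8 - 19) - 24 ≡ 2. → (19, 2)
double: tangent at (19, 2): λ = (3·19² + 0)/(2·2) ≡ 10/4. 4⁻¹ ≡ 28 (mod 37) since 4·28 = 112 ≡ 1, so λ ≡ 10·28 ≡ 21.
  x = λ² - 19 - 19 = 441 - 38 ≡ 33; y = λ·(19 - 33) - 2 ≡ 0. → (33, 0)
add P: (33, 0) + (11, 27). λ = (27 - 0)/(11 - 33) ≡ 27/15 mod 37. 15⁻¹ ≡ 5 (mod 37) since 15·5 = 75 ≡ 1, so λ ≡ 24.
  x = λ² - 33 - 11 = 576 - 44 ≡ 14; y = λ·(33 - 14) - 0 ≡ 12. → (14, 12)

(14, 12)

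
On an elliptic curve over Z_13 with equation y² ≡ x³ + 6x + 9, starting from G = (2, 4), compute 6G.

(8, 7)

Double-and-add on 6 = (110)₂. Start with G = (2, 4) for the leading 1-bit.
double: tangent at (2, 4): λ = (3·2² + 6)/(2·4) ≡ 5/8. 8⁻¹ ≡ 5 (mod 13), so λ ≡ 5·5 ≡ 12.
  x = λ² - 2 - 2 = 144 - 4 ≡ 10; y = λ·(2 - 10) - 4 ≡ 4. → (10, 4)
add G: (10, 4) + (2, 4). λ = (4 - 4)/(2 - 10) ≡ 0/5 mod 13. 5⁻¹ ≡ 8 (mod 13), so λ ≡ 0.
  x = λ² - 10 - 2 = 0 - 12 ≡ 1; y = λ·(10 - 1) - 4 ≡ 9. → (1, 9)
double: tangent at (1, 9): λ = (3·1² + 6)/(2·9) ≡ 9/5. 5⁻¹ ≡ 8 (mod 13), so λ ≡ 9·8 ≡ 7.
  x = λ² - 1 - 1 = 49 - 2 ≡ 8; y = λ·(1 - 8) - 9 ≡ 7. → (8, 7)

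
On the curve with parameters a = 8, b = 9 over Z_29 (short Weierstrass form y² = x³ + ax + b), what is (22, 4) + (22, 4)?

(21, 19)

tangent at (22, 4): λ = (3·22² + 8)/(2·4) ≡ 10/8. 8⁻¹ ≡ 11 (mod 29) since 8·11 = 88 ≡ 1, so λ ≡ 10·11 ≡ 23.
  x = λ² - 22 - 22 = 529 - 44 ≡ 21; y = λ·(22 - 21) - 4 ≡ 19. → (21, 19)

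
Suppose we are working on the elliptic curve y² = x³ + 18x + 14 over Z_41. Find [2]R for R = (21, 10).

(1, 19)

tangent at (21, 10): λ = (3·21² + 18)/(2·10) ≡ 29/20. 20⁻¹ ≡ 39 (mod 41), so λ ≡ 29·39 ≡ 24.
  x = λ² - 21 - 21 = 576 - 42 ≡ 1; y = λ·(21 - 1) - 10 ≡ 19. → (1, 19)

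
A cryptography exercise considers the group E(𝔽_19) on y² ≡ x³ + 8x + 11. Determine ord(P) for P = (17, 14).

9

2P: tangent at (17, 14): λ = (3·17² + 8)/(2·14) ≡ 1/9. 9⁻¹ ≡ 17 (mod 19), so λ ≡ 1·17 ≡ 17.
  x = λ² - 17 - 17 = 289 - 34 ≡ 8; y = λ·(17 - 8) - 14 ≡ 6. → (8, 6)
3P: (8, 6) + (17, 14). λ = (14 - 6)/(17 - 8) ≡ 8/9 mod 19. 9⁻¹ ≡ 17 (mod 19) since 9·17 = 153 ≡ 1, so λ ≡ 3.
  x = λ² - 8 - 17 = 9 - 25 ≡ 3; y = λ·(8 - 3) - 6 ≡ 9. → (3, 9)
4P: (3, 9) + (17, 14). λ = (14 - 9)/(17 - 3) ≡ 5/14 mod 19. 14⁻¹ ≡ 15 (mod 19), so λ ≡ 18.
  x = λ² - 3 - 17 = 324 - 20 ≡ 0; y = λ·(3 - 0) - 9 ≡ 7. → (0, 7)
5P: (0, 7) + (17, 14). λ = (14 - 7)/(17 - 0) ≡ 7/17 mod 19. 17⁻¹ ≡ 9 (mod 19), so λ ≡ 6.
  x = λ² - 0 - 17 = 36 - 17 ≡ 0; y = λ·(0 - 0) - 7 ≡ 12. → (0, 12)
6P: (0, 12) + (17, 14). λ = (14 - 12)/(17 - 0) ≡ 2/17 mod 19. 17⁻¹ ≡ 9 (mod 19) since 17·9 = 153 ≡ 1, so λ ≡ 18.
  x = λ² - 0 - 17 = 324 - 17 ≡ 3; y = λ·(0 - 3) - 12 ≡ 10. → (3, 10)
7P: (3, 10) + (17, 14). λ = (14 - 10)/(17 - 3) ≡ 4/14 mod 19. 14⁻¹ ≡ 15 (mod 19), so λ ≡ 3.
  x = λ² - 3 - 17 = 9 - 20 ≡ 8; y = λ·(3 - 8) - 10 ≡ 13. → (8, 13)
8P: (8, 13) + (17, 14). λ = (14 - 13)/(17 - 8) ≡ 1/9 mod 19. 9⁻¹ ≡ 17 (mod 19), so λ ≡ 17.
  x = λ² - 8 - 17 = 289 - 25 ≡ 17; y = λ·(8 - 17) - 13 ≡ 5. → (17, 5)
9P: (17, 5) + (17, 14): same x and y₁ ≡ -y₂, so the sum is the point at infinity.
9P = the point at infinity, so the order is 9.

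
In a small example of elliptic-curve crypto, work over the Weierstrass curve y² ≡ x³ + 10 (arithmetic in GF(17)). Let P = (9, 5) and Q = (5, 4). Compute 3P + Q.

(11, 10)

First 3P:
Repeated addition: build up to 3P.
2P: tangent at (9, 5): λ = (3·9² + 0)/(2·5) ≡ 5/10. 10⁻¹ ≡ 12 (mod 17), so λ ≡ 5·12 ≡ 9.
  x = λ² - 9 - 9 = 81 - 18 ≡ 12; y = λ·(9 - 12) - 5 ≡ 2. → (12, 2)
3P: (12, 2) + (9, 5). λ = (5 - 2)/(9 - 12) ≡ 3/14 mod 17. 14⁻¹ ≡ 11 (mod 17) since 14·11 = 154 ≡ 1, so λ ≡ 16.
  x = λ² - 12 - 9 = 256 - 21 ≡ 14; y = λ·(12 - 14) - 2 ≡ 0. → (14, 0)
3P = (14, 0).
Finally 3P + Q:
(14, 0) + (5, 4). λ = (4 - 0)/(5 - 14) ≡ 4/8 mod 17. 8⁻¹ ≡ 15 (mod 17), so λ ≡ 9.
  x = λ² - 14 - 5 = 81 - 19 ≡ 11; y = λ·(14 - 11) - 0 ≡ 10. → (11, 10)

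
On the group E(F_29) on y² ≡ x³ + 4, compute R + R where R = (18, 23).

tangent at (18, 23): λ = (3·18² + 0)/(2·23) ≡ 15/17. 17⁻¹ ≡ 12 (mod 29) since 17·12 = 204 ≡ 1, so λ ≡ 15·12 ≡ 6.
  x = λ² - 18 - 18 = 36 - 36 ≡ 0; y = λ·(18 - 0) - 23 ≡ 27. → (0, 27)

(0, 27)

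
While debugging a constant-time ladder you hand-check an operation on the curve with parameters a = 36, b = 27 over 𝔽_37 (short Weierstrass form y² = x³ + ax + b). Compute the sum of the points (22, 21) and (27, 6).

(34, 15)

(22, 21) + (27, 6). λ = (6 - 21)/(27 - 22) ≡ 22/5 mod 37. 5⁻¹ ≡ 15 (mod 37), so λ ≡ 34.
  x = λ² - 22 - 27 = 1156 - 49 ≡ 34; y = λ·(22 - 34) - 21 ≡ 15. → (34, 15)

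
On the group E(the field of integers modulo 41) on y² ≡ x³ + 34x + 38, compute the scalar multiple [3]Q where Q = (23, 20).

Repeated addition: build up to 3Q.
2Q: tangent at (23, 20): λ = (3·23² + 34)/(2·20) ≡ 22/40. 40⁻¹ ≡ 40 (mod 41), so λ ≡ 22·40 ≡ 19.
  x = λ² - 23 - 23 = 361 - 46 ≡ 28; y = λ·(23 - 28) - 20 ≡ 8. → (28, 8)
3Q: (28, 8) + (23, 20). λ = (20 - 8)/(23 - 28) ≡ 12/36 mod 41. 36⁻¹ ≡ 8 (mod 41), so λ ≡ 14.
  x = λ² - 28 - 23 = 196 - 51 ≡ 22; y = λ·(28 - 22) - 8 ≡ 35. → (22, 35)

(22, 35)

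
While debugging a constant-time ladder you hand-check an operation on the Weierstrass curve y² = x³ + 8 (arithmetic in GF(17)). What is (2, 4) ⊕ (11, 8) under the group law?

(2, 4) + (11, 8). λ = (8 - 4)/(11 - 2) ≡ 4/9 mod 17. 9⁻¹ ≡ 2 (mod 17), so λ ≡ 8.
  x = λ² - 2 - 11 = 64 - 13 ≡ 0; y = λ·(2 - 0) - 4 ≡ 12. → (0, 12)

(0, 12)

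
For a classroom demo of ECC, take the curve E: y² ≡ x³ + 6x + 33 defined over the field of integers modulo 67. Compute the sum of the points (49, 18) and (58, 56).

(44, 18)

(49, 18) + (58, 56). λ = (56 - 18)/(58 - 49) ≡ 38/9 mod 67. 9⁻¹ ≡ 15 (mod 67) since 9·15 = 135 ≡ 1, so λ ≡ 34.
  x = λ² - 49 - 58 = 1156 - 107 ≡ 44; y = λ·(49 - 44) - 18 ≡ 18. → (44, 18)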